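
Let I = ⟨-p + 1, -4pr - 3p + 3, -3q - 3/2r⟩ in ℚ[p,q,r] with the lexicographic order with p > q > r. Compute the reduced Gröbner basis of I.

G = {p - 1, q, r}

f_1 = -p + 1, LT = p.
f_2 = -4pr - 3p + 3, LT = pr.
f_3 = -3q - 3/2r, LT = q.

S(f_1,f_2): lcm = pr. S = -¾p - r + ¾.
  leading term p: subtract (¾)·f_1 from -¾p - r + ¾ → -r
  leading term r: no divisor's leading term divides it; move -r to the remainder.
  remainder -r ≠ 0; add g_4 = -r to the basis.

S(f_1,f_3): leading monomials are coprime, so the S-polynomial reduces to 0 (Buchberger's first criterion).
S(f_2,f_3): leading monomials are coprime, so the S-polynomial reduces to 0 (Buchberger's first criterion).
S(f_1,g_4): leading monomials are coprime, so the S-polynomial reduces to 0 (Buchberger's first criterion).
S(f_2,g_4): lcm = pr. S = ¾p - ¾.
  leading term p: subtract (-¾)·f_1 from ¾p - ¾ → 0
  remainder 0.

S(f_3,g_4): leading monomials are coprime, so the S-polynomial reduces to 0 (Buchberger's first criterion).
Every S-polynomial of the final basis reduces to 0, so we have a Gröbner basis.
Inter-reduce: drop elements whose leading term is divisible by another's, tail-reduce, and make monic.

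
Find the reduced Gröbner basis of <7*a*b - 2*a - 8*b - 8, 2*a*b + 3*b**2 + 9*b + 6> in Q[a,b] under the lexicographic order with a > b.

G = {a + 21/4*b**2 + 79/4*b + 29/2, b**3 + 73/21*b**2 + 40/21*b - 4/7}

f_1 = 7*a*b - 2*a - 8*b - 8, LT = a*b.
f_2 = 2*a*b + 3*b**2 + 9*b + 6, LT = a*b.

S(f_1,f_2): lcm = a*b. S = -2/7*a - 3/2*b**2 - 79/14*b - 29/7.
  leading term a: no divisor's leading term divides it; move -2/7*a to the remainder.
  leading term b**2: no divisor's leading term divides it; move -3/2*b**2 to the remainder.
  leading term b: no divisor's leading term divides it; move -79/14*b to the remainder.
  leading term 1: no divisor's leading term divides it; move -29/7 to the remainder.
  remainder -2/7*a - 3/2*b**2 - 79/14*b - 29/7 ≠ 0; add g_3 = -2/7*a - 3/2*b**2 - 79/14*b - 29/7 to the basis.

S(f_1,g_3): lcm = a*b. S = -2/7*a - 21/4*b**3 - 79/4*b**2 - 219/14*b - 8/7.
  leading term a: subtract (1)·g_3 from -2/7*a - 21/4*b**3 - 79/4*b**2 - 219/14*b - 8/7 → -21/4*b**3 - 73/4*b**2 - 10*b + 3
  leading term b**3: no divisor's leading term divides it; move -21/4*b**3 to the remainder.
  leading term b**2: no divisor's leading term divides it; move -73/4*b**2 to the remainder.
  leading term b: no divisor's leading term divides it; move -10*b to the remainder.
  leading term 1: no divisor's leading term divides it; move 3 to the remainder.
  remainder -21/4*b**3 - 73/4*b**2 - 10*b + 3 ≠ 0; add g_4 = -21/4*b**3 - 73/4*b**2 - 10*b + 3 to the basis.

The other S-polynomials (S(f_2,g_3), S(f_1,g_4), S(f_2,g_4), S(g_3,g_4)) all reduce to 0 modulo the current basis, so we have a Gröbner basis.
Inter-reduce: drop elements whose leading term is divisible by another's, tail-reduce, and make monic.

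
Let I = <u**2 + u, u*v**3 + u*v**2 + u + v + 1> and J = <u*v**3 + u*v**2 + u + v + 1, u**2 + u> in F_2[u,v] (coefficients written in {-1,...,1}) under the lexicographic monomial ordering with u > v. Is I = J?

Since reduced Gröbner bases are canonical representatives of ideals under a given ordering, it suffices to compute and compare them.
Buchberger on the first generating set:
f_1 = u**2 + u, LT = u**2.
f_2 = u*v**3 + u*v**2 + u + v + 1, LT = u*v**3.

S(f_1,f_2): lcm = u**2*v**3. S = u**2*v**2 + u**2 + u*v**3 + u*v + u.
  reduce S modulo (f_1, f_2):
  remainder u*v + u + v + 1 ≠ 0; add g_3 = u*v + u + v + 1 to the basis.

S(f_2,g_3): lcm = u*v**3. S = u + v**3 + v**2 + v + 1.
  reduce S modulo (f_1, f_2, g_3):
  remainder u + v**3 + v**2 + v + 1 ≠ 0; add g_4 = u + v**3 + v**2 + v + 1 to the basis.

S(f_2,g_4): lcm = u*v**3. S = u*v**2 + u + v**6 + v**5 + v**4 + v**3 + v + 1.
  reduce S modulo (f_1, f_2, g_3, g_4):
  remainder v**6 + v**5 + v**4 + v**3 + v**2 + v ≠ 0; add g_5 = v**6 + v**5 + v**4 + v**3 + v**2 + v to the basis.

S(g_3,g_4): lcm = u*v. S = u + v**4 + v**3 + v**2 + 1.
  reduce S modulo (f_1, f_2, g_3, g_4, g_5):
  remainder v**4 + v ≠ 0; add g_6 = v**4 + v to the basis.

The other S-polynomials (S(f_1,g_3), S(f_1,g_4), S(f_1,g_5), S(f_2,g_5), S(g_3,g_5), S(g_4,g_5), S(f_1,g_6), S(f_2,g_6), S(g_3,g_6), S(g_4,g_6), S(g_5,g_6)) all reduce to 0 modulo the current basis, so we have a Gröbner basis.
Inter-reduce: drop elements whose leading term is divisible by another's, tail-reduce, and make monic.
Reduced Gröbner basis: {u + v**3 + v**2 + v + 1, v**4 + v}.

Buchberger on the second generating set:
h_1 = u*v**3 + u*v**2 + u + v + 1, LT = u*v**3.
h_2 = u**2 + u, LT = u**2.

S(h_1,h_2): lcm = u**2*v**3. S = u**2*v**2 + u**2 + u*v**3 + u*v + u.
  reduce S modulo (h_1, h_2):
  remainder u*v + u + v + 1 ≠ 0; add k_3 = u*v + u + v + 1 to the basis.

S(h_1,k_3): lcm = u*v**3. S = u + v**3 + v**2 + v + 1.
  reduce S modulo (h_1, h_2, k_3):
  remainder u + v**3 + v**2 + v + 1 ≠ 0; add k_4 = u + v**3 + v**2 + v + 1 to the basis.

S(h_1,k_4): lcm = u*v**3. S = u*v**2 + u + v**6 + v**5 + v**4 + v**3 + v + 1.
  reduce S modulo (h_1, h_2, k_3, k_4):
  remainder v**6 + v**5 + v**4 + v**3 + v**2 + v ≠ 0; add k_5 = v**6 + v**5 + v**4 + v**3 + v**2 + v to the basis.

S(k_3,k_4): lcm = u*v. S = u + v**4 + v**3 + v**2 + 1.
  reduce S modulo (h_1, h_2, k_3, k_4, k_5):
  remainder v**4 + v ≠ 0; add k_6 = v**4 + v to the basis.

The other S-polynomials (S(h_2,k_3), S(h_2,k_4), S(h_1,k_5), S(h_2,k_5), S(k_3,k_5), S(k_4,k_5), S(h_1,k_6), S(h_2,k_6), S(k_3,k_6), S(k_4,k_6), S(k_5,k_6)) all reduce to 0 modulo the current basis, so we have a Gröbner basis.
Inter-reduce: drop elements whose leading term is divisible by another's, tail-reduce, and make monic.
Reduced Gröbner basis: {u + v**3 + v**2 + v + 1, v**4 + v}.

Same reduced basis, so the two generating sets span the same ideal.

Yes, the ideals are equal.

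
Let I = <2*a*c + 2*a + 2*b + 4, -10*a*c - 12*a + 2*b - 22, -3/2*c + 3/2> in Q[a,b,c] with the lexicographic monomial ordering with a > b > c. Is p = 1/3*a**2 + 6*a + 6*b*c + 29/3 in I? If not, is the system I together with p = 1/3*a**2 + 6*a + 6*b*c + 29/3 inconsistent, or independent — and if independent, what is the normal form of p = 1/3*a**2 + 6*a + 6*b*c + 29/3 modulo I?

First compute the reduced Gröbner basis of I by Buchberger's algorithm.
f_1 = 2*a*c + 2*a + 2*b + 4, LT = a*c.
f_2 = -10*a*c - 12*a + 2*b - 22, LT = a*c.
f_3 = -3/2*c + 3/2, LT = c.

S(f_1,f_2): lcm = a*c. S = -1/5*a + 6/5*b - 1/5.
  leading term a: no divisor's leading term divides it; move -1/5*a to the remainder.
  leading term b: no divisor's leading term divides it; move 6/5*b to the remainder.
  leading term 1: no divisor's leading term divides it; move -1/5 to the remainder.
  remainder -1/5*a + 6/5*b - 1/5 ≠ 0; add h_4 = -1/5*a + 6/5*b - 1/5 to the basis.

S(f_1,f_3): lcm = a*c. S = 2*a + b + 2.
  leading term a: subtract (-10)·h_4 from 2*a + b + 2 → 13*b
  leading term b: no divisor's leading term divides it; move 13*b to the remainder.
  remainder 13*b ≠ 0; add h_5 = 13*b to the basis.

The other S-polynomials (S(f_2,f_3), S(f_1,h_4), S(f_2,h_4), S(f_3,h_4), S(f_1,h_5), S(f_2,h_5), S(f_3,h_5), S(h_4,h_5)) all reduce to 0 modulo the current basis, so we have a Gröbner basis.
Inter-reduce: drop elements whose leading term is divisible by another's, tail-reduce, and make monic.
Reduced Gröbner basis: {a + 1, b, c - 1}.
Label its elements g_1 = a + 1, g_2 = b, g_3 = c - 1.

Reduce p = 1/3*a**2 + 6*a + 6*b*c + 29/3 modulo G:
  leading term a**2: subtract (1/3*a)·g_1 from 1/3*a**2 + 6*a + 6*b*c + 29/3 → 17/3*a + 6*b*c + 29/3
  leading term a: subtract (17/3)·g_1 from 17/3*a + 6*b*c + 29/3 → 6*b*c + 4
  leading term b*c: subtract (6*c)·g_2 from 6*b*c + 4 → 4
  leading term 1: no divisor's leading term divides it; move 4 to the remainder.
  normal form = 4.
The normal form is nonzero, so p ∉ I. Since p minus its normal form lies in I, I + (p) = I + (r) where r = 4; decide whether this ideal is the whole ring.
Here r = 4 is a nonzero constant, hence a unit: 1 ∈ I + (p), the Gröbner basis of I + (p) is {1}, and the enlarged system has no common solution — adjoining p is inconsistent.

Adjoining 1/3*a**2 + 6*a + 6*b*c + 29/3 makes the ideal the whole ring: the system is inconsistent.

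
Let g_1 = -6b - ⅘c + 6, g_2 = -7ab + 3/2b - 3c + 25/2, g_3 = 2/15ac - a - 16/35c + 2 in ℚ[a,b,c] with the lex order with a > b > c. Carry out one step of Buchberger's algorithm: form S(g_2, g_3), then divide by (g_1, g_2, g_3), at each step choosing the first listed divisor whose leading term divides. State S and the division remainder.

S(g_2, g_3) = 15/2ab + 45/14bc - 15b + 3/7c² - 25/14c; remainder on division = 0.

lcm(LM(g_2), LM(g_3)) = abc.
S = (lcm/LT(g_2))·g_2 − (lcm/LT(g_3))·g_3 = 15/2ab + 45/14bc - 15b + 3/7c² - 25/14c.
Reduce S modulo (g_1, g_2, g_3) in that order:
  leading term ab: subtract (-5/4a)·g_1 from 15/2ab + 45/14bc - 15b + 3/7c² - 25/14c → -ac + 15/2a + 45/14bc - 15b + 3/7c² - 25/14c
  leading term ac: subtract (-15/2)·g_3 from -ac + 15/2a + 45/14bc - 15b + 3/7c² - 25/14c → 45/14bc - 15b + 3/7c² - 73/14c + 15
  leading term bc: subtract (-15/28c)·g_1 from 45/14bc - 15b + 3/7c² - 73/14c + 15 → -15b - 2c + 15
  leading term b: subtract (5/2)·g_1 from -15b - 2c + 15 → 0
The remainder is 0, so this S-polynomial contributes no new basis element.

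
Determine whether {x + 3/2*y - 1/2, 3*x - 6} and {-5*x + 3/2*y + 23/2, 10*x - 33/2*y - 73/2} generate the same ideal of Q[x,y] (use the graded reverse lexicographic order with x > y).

Yes, the ideals are equal.

Since reduced Gröbner bases are canonical representatives of ideals under a given ordering, it suffices to compute and compare them.
Buchberger on the first generating set:
f_1 = x + 3/2*y - 1/2, LT = x.
f_2 = 3*x - 6, LT = x.

S(f_1,f_2): lcm = x. S = 3/2*y + 3/2.
  leading term y: no divisor's leading term divides it; move 3/2*y to the remainder.
  leading term 1: no divisor's leading term divides it; move 3/2 to the remainder.
  remainder 3/2*y + 3/2 ≠ 0; add g_3 = 3/2*y + 3/2 to the basis.

S(f_1,g_3): leading monomials are coprime, so the S-polynomial reduces to 0 (Buchberger's first criterion).
S(f_2,g_3): leading monomials are coprime, so the S-polynomial reduces to 0 (Buchberger's first criterion).
Every S-polynomial of the final basis reduces to 0, so we have a Gröbner basis.
Inter-reduce: drop elements whose leading term is divisible by another's, tail-reduce, and make monic.
Reduced Gröbner basis: {x - 2, y + 1}.

Buchberger on the second generating set:
h_1 = -5*x + 3/2*y + 23/2, LT = x.
h_2 = 10*x - 33/2*y - 73/2, LT = x.

S(h_1,h_2): lcm = x. S = 27/20*y + 27/20.
  leading term y: no divisor's leading term divides it; move 27/20*y to the remainder.
  leading term 1: no divisor's leading term divides it; move 27/20 to the remainder.
  remainder 27/20*y + 27/20 ≠ 0; add k_3 = 27/20*y + 27/20 to the basis.

S(h_1,k_3): leading monomials are coprime, so the S-polynomial reduces to 0 (Buchberger's first criterion).
S(h_2,k_3): leading monomials are coprime, so the S-polynomial reduces to 0 (Buchberger's first criterion).
Every S-polynomial of the final basis reduces to 0, so we have a Gröbner basis.
Inter-reduce: drop elements whose leading term is divisible by another's, tail-reduce, and make monic.
Reduced Gröbner basis: {x - 2, y + 1}.

The two bases agree; hence the ideals are identical.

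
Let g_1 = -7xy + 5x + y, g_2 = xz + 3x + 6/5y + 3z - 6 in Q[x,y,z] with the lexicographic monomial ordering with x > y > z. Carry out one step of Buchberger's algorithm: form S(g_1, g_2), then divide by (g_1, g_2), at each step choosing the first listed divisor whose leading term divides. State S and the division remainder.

S(g_1, g_2) = -3xy - 5/7xz - 6/5y^2 - 22/7yz + 6y; remainder on division = -6/5y^2 - 22/7yz + 45/7y + 15/7z - 30/7.

lcm(LM(g_1), LM(g_2)) = xyz.
S = (lcm/LT(g_1))·g_1 − (lcm/LT(g_2))·g_2 = -3xy - 5/7xz - 6/5y^2 - 22/7yz + 6y.
Reduce S modulo (g_1, g_2) in that order:
  leading term xy: subtract (3/7)·g_1 from -3xy - 5/7xz - 6/5y^2 - 22/7yz + 6y → -5/7xz - 15/7x - 6/5y^2 - 22/7yz + 39/7y
  leading term xz: subtract (-5/7)·g_2 from -5/7xz - 15/7x - 6/5y^2 - 22/7yz + 39/7y → -6/5y^2 - 22/7yz + 45/7y + 15/7z - 30/7
  leading term y^2: no divisor's leading term divides it; move -6/5y^2 to the remainder.
  leading term yz: no divisor's leading term divides it; move -22/7yz to the remainder.
  leading term y: no divisor's leading term divides it; move 45/7y to the remainder.
  leading term z: no divisor's leading term divides it; move 15/7z to the remainder.
  leading term 1: no divisor's leading term divides it; move -30/7 to the remainder.
The remainder -6/5y^2 - 22/7yz + 45/7y + 15/7z - 30/7 is nonzero, so it would be added as the next basis element.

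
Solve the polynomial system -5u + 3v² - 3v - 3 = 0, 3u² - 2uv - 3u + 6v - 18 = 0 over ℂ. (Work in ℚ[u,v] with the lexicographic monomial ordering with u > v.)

{(3, -2), (3, 3), (-35/27 - sqrt(395)*I/27, 19/18 - sqrt(395)*I/18), (-35/27 + sqrt(395)*I/27, 19/18 + sqrt(395)*I/18)}

Compute a lex Gröbner basis by Buchberger's algorithm.
f_1 = -5u + 3v² - 3v - 3, LT = u.
f_2 = 3u² - 2uv - 3u + 6v - 18, LT = u².

S(f_1,f_2): lcm = u². S = -⅗uv² + 19/15uv + 8/5u - 2v + 6.
  reduce S modulo (f_1, f_2):
  remainder -9/25v⁴ + 28/25v³ + 14/25v² - 93/25v + 126/25 ≠ 0; add h_3 = -9/25v⁴ + 28/25v³ + 14/25v² - 93/25v + 126/25 to the basis.

The other S-polynomials (S(f_1,h_3), S(f_2,h_3)) all reduce to 0 modulo the current basis, so we have a Gröbner basis.
Inter-reduce: drop elements whose leading term is divisible by another's, tail-reduce, and make monic.
Reduced Gröbner basis: {u - ⅗v² + ⅗v + ⅗, v⁴ - 28/9v³ - 14/9v² + 31/3v - 14}.

The lex basis is triangular: the last element involves only v. Solving v⁴ - 28/9v³ - 14/9v² + 31/3v - 14 = 0 gives v ∈ {-2, 3, 19/18 - sqrt(395)*I/18, 19/18 + sqrt(395)*I/18}; substituting each value into the earlier elements determines the remaining variables.
  v = -2: the earlier basis element becomes u - 3 = 0, giving u = 3 — point (3, -2).
  v = 3: the earlier basis element becomes u - 3 = 0, giving u = 3 — point (3, 3).
  v = 19/18 - sqrt(395)*I/18: the earlier basis element becomes u + 35/27 + sqrt(395)*I/27 = 0, giving u = -35/27 - sqrt(395)*I/27 — point (-35/27 - sqrt(395)*I/27, 19/18 - sqrt(395)*I/18).
  v = 19/18 + sqrt(395)*I/18: the earlier basis element becomes u + 35/27 - sqrt(395)*I/27 = 0, giving u = -35/27 + sqrt(395)*I/27 — point (-35/27 + sqrt(395)*I/27, 19/18 + sqrt(395)*I/18).
This is the nonlinear analogue of row-reducing a linear system.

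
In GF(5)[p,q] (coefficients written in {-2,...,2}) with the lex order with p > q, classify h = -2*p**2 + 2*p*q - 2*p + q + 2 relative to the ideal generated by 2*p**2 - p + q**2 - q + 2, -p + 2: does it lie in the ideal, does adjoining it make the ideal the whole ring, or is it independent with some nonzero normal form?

First compute the reduced Gröbner basis of I by Buchberger's algorithm.
f_1 = 2*p**2 - p + q**2 - q + 2, LT = p**2.
f_2 = -p + 2, LT = p.

S(f_1,f_2): lcm = p**2. S = -p - 2*q**2 + 2*q + 1.
  leading term p: subtract (1)·f_2 from -p - 2*q**2 + 2*q + 1 → -2*q**2 + 2*q - 1
  leading term q**2: no divisor's leading term divides it; move -2*q**2 to the remainder.
  leading term q: no divisor's leading term divides it; move 2*q to the remainder.
  leading term 1: no divisor's leading term divides it; move -1 to the remainder.
  remainder -2*q**2 + 2*q - 1 ≠ 0; add k_3 = -2*q**2 + 2*q - 1 to the basis.

The other S-polynomials (S(f_1,k_3), S(f_2,k_3)) all reduce to 0 modulo the current basis, so we have a Gröbner basis.
Inter-reduce: drop elements whose leading term is divisible by another's, tail-reduce, and make monic.
Reduced Gröbner basis: {p - 2, q**2 - q - 2}.
Label its elements g_1 = p - 2, g_2 = q**2 - q - 2.

Reduce h = -2*p**2 + 2*p*q - 2*p + q + 2 modulo G:
  leading term p**2: subtract (-2*p)·g_1 from -2*p**2 + 2*p*q - 2*p + q + 2 → 2*p*q - p + q + 2
  leading term p*q: subtract (2*q)·g_1 from 2*p*q - p + q + 2 → -p + 2
  leading term p: subtract (-1)·g_1 from -p + 2 → 0
  normal form = 0.
Since the normal form is 0, h ∈ I.

-2*p**2 + 2*p*q - 2*p + q + 2 lies in I (it reduces to 0).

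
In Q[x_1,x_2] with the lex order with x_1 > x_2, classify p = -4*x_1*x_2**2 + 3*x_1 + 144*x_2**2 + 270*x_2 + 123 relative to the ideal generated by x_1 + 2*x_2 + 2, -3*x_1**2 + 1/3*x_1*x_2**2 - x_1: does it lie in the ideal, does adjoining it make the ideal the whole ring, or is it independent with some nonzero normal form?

First compute the reduced Gröbner basis of I by Buchberger's algorithm.
f_1 = x_1 + 2*x_2 + 2, LT = x_1.
f_2 = -3*x_1**2 + 1/3*x_1*x_2**2 - x_1, LT = x_1**2.

S(f_1,f_2): lcm = x_1**2. S = 1/9*x_1*x_2**2 + 2*x_1*x_2 + 5/3*x_1.
  reduce S modulo (f_1, f_2):
  remainder -2/9*x_2**3 - 38/9*x_2**2 - 22/3*x_2 - 10/3 ≠ 0; add h_3 = -2/9*x_2**3 - 38/9*x_2**2 - 22/3*x_2 - 10/3 to the basis.

The other S-polynomials (S(f_1,h_3), S(f_2,h_3)) all reduce to 0 modulo the current basis, so we have a Gröbner basis.
Inter-reduce: drop elements whose leading term is divisible by another's, tail-reduce, and make monic.
Reduced Gröbner basis: {x_1 + 2*x_2 + 2, x_2**3 + 19*x_2**2 + 33*x_2 + 15}.
Label its elements g_1 = x_1 + 2*x_2 + 2, g_2 = x_2**3 + 19*x_2**2 + 33*x_2 + 15.

Reduce p = -4*x_1*x_2**2 + 3*x_1 + 144*x_2**2 + 270*x_2 + 123 modulo G:
  leading term x_1*x_2**2: subtract (-4*x_2**2)·g_1 from -4*x_1*x_2**2 + 3*x_1 + 144*x_2**2 + 270*x_2 + 123 → 3*x_1 + 8*x_2**3 + 152*x_2**2 + 270*x_2 + 123
  leading term x_1: subtract (3)·g_1 from 3*x_1 + 8*x_2**3 + 152*x_2**2 + 270*x_2 + 123 → 8*x_2**3 + 152*x_2**2 + 264*x_2 + 117
  leading term x_2**3: subtract (8)·g_2 from 8*x_2**3 + 152*x_2**2 + 264*x_2 + 117 → -3
  leading term 1: no divisor's leading term divides it; move -3 to the remainder.
  normal form = -3.
The normal form is nonzero, so p ∉ I. Since p minus its normal form lies in I, I + (p) = I + (r) where r = -3; decide whether this ideal is the whole ring.
Here r = -3 is a nonzero constant, hence a unit: 1 ∈ I + (p), the Gröbner basis of I + (p) is {1}, and the enlarged system has no common solution — adjoining p is inconsistent.

The remainder on division by a Gröbner basis is unique — it is the normal form.

Adjoining -4*x_1*x_2**2 + 3*x_1 + 144*x_2**2 + 270*x_2 + 123 makes the ideal the whole ring: the system is inconsistent.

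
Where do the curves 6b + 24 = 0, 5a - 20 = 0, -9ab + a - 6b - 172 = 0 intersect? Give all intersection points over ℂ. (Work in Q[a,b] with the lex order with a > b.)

{(4, -4)}

Compute a lex Gröbner basis by Buchberger's algorithm.
f_1 = 6b + 24, LT = b.
f_2 = 5a - 20, LT = a.
f_3 = -9ab + a - 6b - 172, LT = ab.

The S-polynomials (S(f_1,f_2), S(f_1,f_3), S(f_2,f_3)) all reduce to 0 modulo the current basis, so we have a Gröbner basis.
Inter-reduce: drop elements whose leading term is divisible by another's, tail-reduce, and make monic.
Reduced Gröbner basis: {a - 4, b + 4}.

Since the basis is lex-ordered, b + 4 is univariate in b. Its roots are {-4}. Back-substituting each root into the other basis elements fixes the other coordinates.
  b = -4: the earlier basis element becomes a - 4 = 0, giving a = 4 — point (4, -4).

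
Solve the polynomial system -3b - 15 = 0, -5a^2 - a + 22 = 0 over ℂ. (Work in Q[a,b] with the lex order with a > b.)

Compute a lex Gröbner basis by Buchberger's algorithm.
f_1 = -3b - 15, LT = b.
f_2 = -5a^2 - a + 22, LT = a^2.

The S-polynomials (S(f_1,f_2)) all reduce to 0 modulo the current basis, so we have a Gröbner basis.
Inter-reduce: drop elements whose leading term is divisible by another's, tail-reduce, and make monic.
Reduced Gröbner basis: {a^2 + 1/5a - 22/5, b + 5}.

Since the basis is lex-ordered, b + 5 is univariate in b. Its roots are {-5}. Back-substituting each root into the other basis elements fixes the other coordinates.
  b = -5: the earlier basis element becomes a^2 + 1/5a - 22/5 = 0, giving a = -11/5, 2 — points (-11/5, -5), (2, -5).
Substituting each solution back into the original system confirms all equations vanish.

{(-11/5, -5), (2, -5)}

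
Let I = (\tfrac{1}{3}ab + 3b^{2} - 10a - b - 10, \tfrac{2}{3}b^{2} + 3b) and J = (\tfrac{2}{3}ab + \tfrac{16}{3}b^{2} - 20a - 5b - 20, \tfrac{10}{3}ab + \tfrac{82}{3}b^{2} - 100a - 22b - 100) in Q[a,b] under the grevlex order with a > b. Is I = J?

Yes, the ideals are equal.

For a fixed monomial order, each ideal has a unique reduced Gröbner basis; comparing bases decides equality.
Buchberger on the first generating set:
f_1 = \tfrac{1}{3}ab + 3b^{2} - 10a - b - 10, LT = ab.
f_2 = \tfrac{2}{3}b^{2} + 3b, LT = b^{2}.

S(f_1,f_2): lcm = ab^{2}. S = 9b^{3} - \tfrac{69}{2}ab - 3b^{2} - 30b.
  leading term b^{3}: subtract (\tfrac{27}{2}b)·f_2 from 9b^{3} - \tfrac{69}{2}ab - 3b^{2} - 30b → -\tfrac{69}{2}ab - \tfrac{87}{2}b^{2} - 30b
  leading term ab: subtract (-\tfrac{207}{2})·f_1 from -\tfrac{69}{2}ab - \tfrac{87}{2}b^{2} - 30b → 267b^{2} - 1035a - \tfrac{267}{2}b - 1035
  leading term b^{2}: subtract (\tfrac{801}{2})·f_2 from 267b^{2} - 1035a - \tfrac{267}{2}b - 1035 → -1035a - 1335b - 1035
  leading term a: no divisor's leading term divides it; move -1035a to the remainder.
  leading term b: no divisor's leading term divides it; move -1335b to the remainder.
  leading term 1: no divisor's leading term divides it; move -1035 to the remainder.
  remainder -1035a - 1335b - 1035 ≠ 0; add g_3 = -1035a - 1335b - 1035 to the basis.

S(f_1,g_3): lcm = ab. S = \tfrac{532}{69}b^{2} - 30a - 4b - 30.
  leading term b^{2}: subtract (\tfrac{266}{23})·f_2 from \tfrac{532}{69}b^{2} - 30a - 4b - 30 → -30a - \tfrac{890}{23}b - 30
  leading term a: subtract (\tfrac{2}{69})·g_3 from -30a - \tfrac{890}{23}b - 30 → 0
  remainder 0.

S(f_2,g_3): leading monomials are coprime, so the S-polynomial reduces to 0 (Buchberger's first criterion).
Every S-polynomial of the final basis reduces to 0, so we have a Gröbner basis.
Inter-reduce: drop elements whose leading term is divisible by another's, tail-reduce, and make monic.
Reduced Gröbner basis: {b^{2} + \tfrac{9}{2}b, a + \tfrac{89}{69}b + 1}.

Buchberger on the second generating set:
h_1 = \tfrac{2}{3}ab + \tfrac{16}{3}b^{2} - 20a - 5b - 20, LT = ab.
h_2 = \tfrac{10}{3}ab + \tfrac{82}{3}b^{2} - 100a - 22b - 100, LT = ab.

S(h_1,h_2): lcm = ab. S = -\tfrac{1}{5}b^{2} - \tfrac{9}{10}b.
  leading term b^{2}: no divisor's leading term divides it; move -\tfrac{1}{5}b^{2} to the remainder.
  leading term b: no divisor's leading term divides it; move -\tfrac{9}{10}b to the remainder.
  remainder -\tfrac{1}{5}b^{2} - \tfrac{9}{10}b ≠ 0; add k_3 = -\tfrac{1}{5}b^{2} - \tfrac{9}{10}b to the basis.

S(h_1,k_3): lcm = ab^{2}. S = 8b^{3} - \tfrac{69}{2}ab - \tfrac{15}{2}b^{2} - 30b.
  leading term b^{3}: subtract (-40b)·k_3 from 8b^{3} - \tfrac{69}{2}ab - \tfrac{15}{2}b^{2} - 30b → -\tfrac{69}{2}ab - \tfrac{87}{2}b^{2} - 30b
  leading term ab: subtract (-\tfrac{207}{4})·h_1 from -\tfrac{69}{2}ab - \tfrac{87}{2}b^{2} - 30b → \tfrac{465}{2}b^{2} - 1035a - \tfrac{1155}{4}b - 1035
  leading term b^{2}: subtract (-\tfrac{2325}{2})·k_3 from \tfrac{465}{2}b^{2} - 1035a - \tfrac{1155}{4}b - 1035 → -1035a - 1335b - 1035
  leading term a: no divisor's leading term divides it; move -1035a to the remainder.
  leading term b: no divisor's leading term divides it; move -1335b to the remainder.
  leading term 1: no divisor's leading term divides it; move -1035 to the remainder.
  remainder -1035a - 1335b - 1035 ≠ 0; add k_4 = -1035a - 1335b - 1035 to the basis.

S(h_2,k_3): lcm = ab^{2}. S = \tfrac{41}{5}b^{3} - \tfrac{69}{2}ab - \tfrac{33}{5}b^{2} - 30b.
  leading term b^{3}: subtract (-41b)·k_3 from \tfrac{41}{5}b^{3} - \tfrac{69}{2}ab - \tfrac{33}{5}b^{2} - 30b → -\tfrac{69}{2}ab - \tfrac{87}{2}b^{2} - 30b
  leading term ab: subtract (-\tfrac{207}{4})·h_1 from -\tfrac{69}{2}ab - \tfrac{87}{2}b^{2} - 30b → \tfrac{465}{2}b^{2} - 1035a - \tfrac{1155}{4}b - 1035
  leading term b^{2}: subtract (-\tfrac{2325}{2})·k_3 from \tfrac{465}{2}b^{2} - 1035a - \tfrac{1155}{4}b - 1035 → -1035a - 1335b - 1035
  leading term a: subtract (1)·k_4 from -1035a - 1335b - 1035 → 0
  remainder 0.

S(h_1,k_4): lcm = ab. S = \tfrac{463}{69}b^{2} - 30a - \tfrac{17}{2}b - 30.
  leading term b^{2}: subtract (-\tfrac{2315}{69})·k_3 from \tfrac{463}{69}b^{2} - 30a - \tfrac{17}{2}b - 30 → -30a - \tfrac{890}{23}b - 30
  leading term a: subtract (\tfrac{2}{69})·k_4 from -30a - \tfrac{890}{23}b - 30 → 0
  remainder 0.

S(h_2,k_4): lcm = ab. S = \tfrac{2384}{345}b^{2} - 30a - \tfrac{38}{5}b - 30.
  leading term b^{2}: subtract (-\tfrac{2384}{69})·k_3 from \tfrac{2384}{345}b^{2} - 30a - \tfrac{38}{5}b - 30 → -30a - \tfrac{890}{23}b - 30
  leading term a: subtract (\tfrac{2}{69})·k_4 from -30a - \tfrac{890}{23}b - 30 → 0
  remainder 0.

S(k_3,k_4): leading monomials are coprime, so the S-polynomial reduces to 0 (Buchberger's first criterion).
Every S-polynomial of the final basis reduces to 0, so we have a Gröbner basis.
Inter-reduce: drop elements whose leading term is divisible by another's, tail-reduce, and make monic.
Reduced Gröbner basis: {b^{2} + \tfrac{9}{2}b, a + \tfrac{89}{69}b + 1}.

The two bases agree; hence the ideals are identical.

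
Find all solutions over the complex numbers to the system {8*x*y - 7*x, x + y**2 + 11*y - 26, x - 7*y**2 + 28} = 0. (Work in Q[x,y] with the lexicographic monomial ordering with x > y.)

Compute a lex Gröbner basis by Buchberger's algorithm.
f_1 = 8*x*y - 7*x, LT = x*y.
f_2 = x + y**2 + 11*y - 26, LT = x.
f_3 = x - 7*y**2 + 28, LT = x.

S(f_1,f_2): lcm = x*y. S = -7/8*x - y**3 - 11*y**2 + 26*y.
  leading term x: subtract (-7/8)·f_2 from -7/8*x - y**3 - 11*y**2 + 26*y → -y**3 - 81/8*y**2 + 285/8*y - 91/4
  leading term y**3: no divisor's leading term divides it; move -y**3 to the remainder.
  leading term y**2: no divisor's leading term divides it; move -81/8*y**2 to the remainder.
  leading term y: no divisor's leading term divides it; move 285/8*y to the remainder.
  leading term 1: no divisor's leading term divides it; move -91/4 to the remainder.
  remainder -y**3 - 81/8*y**2 + 285/8*y - 91/4 ≠ 0; add h_4 = -y**3 - 81/8*y**2 + 285/8*y - 91/4 to the basis.

S(f_1,f_3): lcm = x*y. S = -7/8*x + 7*y**3 - 28*y.
  leading term x: subtract (-7/8)·f_2 from -7/8*x + 7*y**3 - 28*y → 7*y**3 + 7/8*y**2 - 147/8*y - 91/4
  leading term y**3: subtract (-7)·h_4 from 7*y**3 + 7/8*y**2 - 147/8*y - 91/4 → -70*y**2 + 231*y - 182
  leading term y**2: no divisor's leading term divides it; move -70*y**2 to the remainder.
  leading term y: no divisor's leading term divides it; move 231*y to the remainder.
  leading term 1: no divisor's leading term divides it; move -182 to the remainder.
  remainder -70*y**2 + 231*y - 182 ≠ 0; add h_5 = -70*y**2 + 231*y - 182 to the basis.

S(f_2,f_3): lcm = x. S = 8*y**2 + 11*y - 54.
  leading term y**2: subtract (-4/35)·h_5 from 8*y**2 + 11*y - 54 → 187/5*y - 374/5
  leading term y: no divisor's leading term divides it; move 187/5*y to the remainder.
  leading term 1: no divisor's leading term divides it; move -374/5 to the remainder.
  remainder 187/5*y - 374/5 ≠ 0; add h_6 = 187/5*y - 374/5 to the basis.

S(f_1,h_4): lcm = x*y**3. S = -11*x*y**2 + 285/8*x*y - 91/4*x.
  leading term x*y**2: subtract (-11/8*y)·f_1 from -11*x*y**2 + 285/8*x*y - 91/4*x → 26*x*y - 91/4*x
  leading term x*y: subtract (13/4)·f_1 from 26*x*y - 91/4*x → 0
  remainder 0.

S(f_2,h_4): leading monomials are coprime, so the S-polynomial reduces to 0 (Buchberger's first criterion).
S(f_3,h_4): leading monomials are coprime, so the S-polynomial reduces to 0 (Buchberger's first criterion).
S(f_1,h_5): lcm = x*y**2. S = 97/40*x*y - 13/5*x.
  leading term x*y: subtract (97/320)·f_1 from 97/40*x*y - 13/5*x → -153/320*x
  leading term x: subtract (-153/320)·f_2 from -153/320*x → 153/320*y**2 + 1683/320*y - 1989/160
  leading term y**2: subtract (-153/22400)·h_5 from 153/320*y**2 + 1683/320*y - 1989/160 → 21879/3200*y - 21879/1600
  leading term y: subtract (117/640)·h_6 from 21879/3200*y - 21879/1600 → 0
  remainder 0.

S(f_2,h_5): leading monomials are coprime, so the S-polynomial reduces to 0 (Buchberger's first criterion).
S(f_3,h_5): leading monomials are coprime, so the S-polynomial reduces to 0 (Buchberger's first criterion).
S(h_4,h_5): lcm = y**3. S = 537/40*y**2 - 1529/40*y + 91/4.
  leading term y**2: subtract (-537/2800)·h_5 from 537/40*y**2 - 1529/40*y + 91/4 → 2431/400*y - 2431/200
  leading term y: subtract (13/80)·h_6 from 2431/400*y - 2431/200 → 0
  remainder 0.

S(f_1,h_6): lcm = x*y. S = 9/8*x.
  leading term x: subtract (9/8)·f_2 from 9/8*x → -9/8*y**2 - 99/8*y + 117/4
  leading term y**2: subtract (9/560)·h_5 from -9/8*y**2 - 99/8*y + 117/4 → -1287/80*y + 1287/40
  leading term y: subtract (-117/272)·h_6 from -1287/80*y + 1287/40 → 0
  remainder 0.

S(f_2,h_6): leading monomials are coprime, so the S-polynomial reduces to 0 (Buchberger's first criterion).
S(f_3,h_6): leading monomials are coprime, so the S-polynomial reduces to 0 (Buchberger's first criterion).
S(h_4,h_6): lcm = y**3. S = 97/8*y**2 - 285/8*y + 91/4.
  leading term y**2: subtract (-97/560)·h_5 from 97/8*y**2 - 285/8*y + 91/4 → 351/80*y - 351/40
  leading term y: subtract (351/2992)·h_6 from 351/80*y - 351/40 → 0
  remainder 0.

S(h_5,h_6): lcm = y**2. S = -13/10*y + 13/5.
  leading term y: subtract (-13/374)·h_6 from -13/10*y + 13/5 → 0
  remainder 0.

Every S-polynomial of the final basis reduces to 0, so we have a Gröbner basis.
Inter-reduce: drop elements whose leading term is divisible by another's, tail-reduce, and make monic.
Reduced Gröbner basis: {x, y - 2}.

The lex basis is triangular: the last element involves only y. Solving y - 2 = 0 gives y ∈ {2}; substituting each value into the earlier elements determines the remaining variables.
  y = 2: the earlier basis element becomes x = 0, giving x = 0 — point (0, 2).
Each listed point satisfies every original equation (direct substitution).

{(0, 2)}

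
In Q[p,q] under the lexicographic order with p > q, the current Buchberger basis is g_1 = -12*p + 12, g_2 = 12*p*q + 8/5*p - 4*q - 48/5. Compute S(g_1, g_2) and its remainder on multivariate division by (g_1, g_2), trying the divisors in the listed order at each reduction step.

lcm(LM(g_1), LM(g_2)) = p*q.
S = (lcm/LT(g_1))·g_1 − (lcm/LT(g_2))·g_2 = -2/15*p - 2/3*q + 4/5.
Reduce S modulo (g_1, g_2) in that order:
  leading term p: subtract (1/90)·g_1 from -2/15*p - 2/3*q + 4/5 → -2/3*q + 2/3
  leading term q: no divisor's leading term divides it; move -2/3*q to the remainder.
  leading term 1: no divisor's leading term divides it; move 2/3 to the remainder.
The remainder -2/3*q + 2/3 is nonzero, so it would be added as the next basis element.

S(g_1, g_2) = -2/15*p - 2/3*q + 4/5; remainder on division = -2/3*q + 2/3.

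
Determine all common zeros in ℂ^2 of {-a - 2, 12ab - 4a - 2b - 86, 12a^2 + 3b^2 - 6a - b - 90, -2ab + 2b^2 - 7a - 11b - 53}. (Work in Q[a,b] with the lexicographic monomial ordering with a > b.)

{(-2, -3)}

Compute a lex Gröbner basis by Buchberger's algorithm.
f_1 = -a - 2, LT = a.
f_2 = 12ab - 4a - 2b - 86, LT = ab.
f_3 = 12a^2 - 6a + 3b^2 - b - 90, LT = a^2.
f_4 = -2ab - 7a + 2b^2 - 11b - 53, LT = ab.

S(f_1,f_2): lcm = ab. S = 1/3a + 13/6b + 43/6.
  leading term a: subtract (-1/3)·f_1 from 1/3a + 13/6b + 43/6 → 13/6b + 13/2
  leading term b: no divisor's leading term divides it; move 13/6b to the remainder.
  leading term 1: no divisor's leading term divides it; move 13/2 to the remainder.
  remainder 13/6b + 13/2 ≠ 0; add h_5 = 13/6b + 13/2 to the basis.

The other S-polynomials (S(f_1,f_3), S(f_1,f_4), S(f_2,f_3), S(f_2,f_4), S(f_3,f_4), S(f_1,h_5), S(f_2,h_5), S(f_3,h_5), S(f_4,h_5)) all reduce to 0 modulo the current basis, so we have a Gröbner basis.
Inter-reduce: drop elements whose leading term is divisible by another's, tail-reduce, and make monic.
Reduced Gröbner basis: {a + 2, b + 3}.

A lex Gröbner basis eliminates variables successively. Here b + 3 depends only on b, with roots {-3}; lifting each root through the earlier basis elements recovers the full solutions.
  b = -3: the earlier basis element becomes a + 2 = 0, giving a = -2 — point (-2, -3).
Check: every point annihilates each of the original generators.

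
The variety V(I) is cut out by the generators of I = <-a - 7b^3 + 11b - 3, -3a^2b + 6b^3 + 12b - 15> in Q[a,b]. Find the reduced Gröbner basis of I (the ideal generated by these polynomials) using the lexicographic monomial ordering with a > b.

f_1 = -a - 7b^3 + 11b - 3, LT = a.
f_2 = -3a^2b + 6b^3 + 12b - 15, LT = a^2b.

S(f_1,f_2): lcm = a^2b. S = 7ab^4 - 11ab^2 + 3ab + 2b^3 + 4b - 5.
  leading term ab^4: subtract (-7b^4)·f_1 from 7ab^4 - 11ab^2 + 3ab + 2b^3 + 4b - 5 → -11ab^2 + 3ab - 49b^7 + 77b^5 - 21b^4 + 2b^3 + 4b - 5
  leading term ab^2: subtract (11b^2)·f_1 from -11ab^2 + 3ab - 49b^7 + 77b^5 - 21b^4 + 2b^3 + 4b - 5 → 3ab - 49b^7 + 154b^5 - 21b^4 - 119b^3 + 33b^2 + 4b - 5
  leading term ab: subtract (-3b)·f_1 from 3ab - 49b^7 + 154b^5 - 21b^4 - 119b^3 + 33b^2 + 4b - 5 → -49b^7 + 154b^5 - 42b^4 - 119b^3 + 66b^2 - 5b - 5
  leading term b^7: no divisor's leading term divides it; move -49b^7 to the remainder.
  leading term b^5: no divisor's leading term divides it; move 154b^5 to the remainder.
  leading term b^4: no divisor's leading term divides it; move -42b^4 to the remainder.
  leading term b^3: no divisor's leading term divides it; move -119b^3 to the remainder.
  leading term b^2: no divisor's leading term divides it; move 66b^2 to the remainder.
  leading term b: no divisor's leading term divides it; move -5b to the remainder.
  leading term 1: no divisor's leading term divides it; move -5 to the remainder.
  remainder -49b^7 + 154b^5 - 42b^4 - 119b^3 + 66b^2 - 5b - 5 ≠ 0; add g_3 = -49b^7 + 154b^5 - 42b^4 - 119b^3 + 66b^2 - 5b - 5 to the basis.

The other S-polynomials (S(f_1,g_3), S(f_2,g_3)) all reduce to 0 modulo the current basis, so we have a Gröbner basis.
Inter-reduce: drop elements whose leading term is divisible by another's, tail-reduce, and make monic.

G = {a + 7b^3 - 11b + 3, b^7 - 22/7b^5 + 6/7b^4 + 17/7b^3 - 66/49b^2 + 5/49b + 5/49}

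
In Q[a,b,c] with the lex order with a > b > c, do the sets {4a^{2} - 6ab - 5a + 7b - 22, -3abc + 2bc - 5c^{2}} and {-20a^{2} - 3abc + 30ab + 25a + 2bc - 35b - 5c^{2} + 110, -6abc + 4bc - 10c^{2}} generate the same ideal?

Two ideals are equal iff their reduced Gröbner bases coincide (the reduced basis is unique for a fixed ordering).
Buchberger on the first generating set:
f_1 = 4a^{2} - 6ab - 5a + 7b - 22, LT = a^{2}.
f_2 = -3abc + 2bc - 5c^{2}, LT = abc.

S(f_1,f_2): lcm = a^{2}bc. S = -\tfrac{3}{2}ab^{2}c - \tfrac{7}{12}abc - \tfrac{5}{3}ac^{2} + \tfrac{7}{4}b^{2}c - \tfrac{11}{2}bc.
  reduce S modulo (f_1, f_2):
  remainder -\tfrac{5}{3}ac^{2} + \tfrac{3}{4}b^{2}c + \tfrac{5}{2}bc^{2} - \tfrac{53}{9}bc + \tfrac{35}{36}c^{2} ≠ 0; add g_3 = -\tfrac{5}{3}ac^{2} + \tfrac{3}{4}b^{2}c + \tfrac{5}{2}bc^{2} - \tfrac{53}{9}bc + \tfrac{35}{36}c^{2} to the basis.

S(f_2,g_3): lcm = abc^{2}. S = \tfrac{9}{20}b^{3}c + \tfrac{3}{2}b^{2}c^{2} - \tfrac{53}{15}b^{2}c - \tfrac{1}{12}bc^{2} + \tfrac{5}{3}c^{3}.
  reduce S modulo (f_1, f_2, g_3):
  remainder \tfrac{9}{20}b^{3}c + \tfrac{3}{2}b^{2}c^{2} - \tfrac{53}{15}b^{2}c - \tfrac{1}{12}bc^{2} + \tfrac{5}{3}c^{3} ≠ 0; add g_4 = \tfrac{9}{20}b^{3}c + \tfrac{3}{2}b^{2}c^{2} - \tfrac{53}{15}b^{2}c - \tfrac{1}{12}bc^{2} + \tfrac{5}{3}c^{3} to the basis.

The other S-polynomials (S(f_1,g_3), S(f_1,g_4), S(f_2,g_4), S(g_3,g_4)) all reduce to 0 modulo the current basis, so we have a Gröbner basis.
Inter-reduce: drop elements whose leading term is divisible by another's, tail-reduce, and make monic.
Reduced Gröbner basis: {a^{2} - \tfrac{3}{2}ab - \tfrac{5}{4}a + \tfrac{7}{4}b - \tfrac{11}{2}, abc - \tfrac{2}{3}bc + \tfrac{5}{3}c^{2}, ac^{2} - \tfrac{9}{20}b^{2}c - \tfrac{3}{2}bc^{2} + \tfrac{53}{15}bc - \tfrac{7}{12}c^{2}, b^{3}c + \tfrac{10}{3}b^{2}c^{2} - \tfrac{212}{27}b^{2}c - \tfrac{5}{27}bc^{2} + \tfrac{100}{27}c^{3}}.

Buchberger on the second generating set:
h_1 = -20a^{2} - 3abc + 30ab + 25a + 2bc - 35b - 5c^{2} + 110, LT = a^{2}.
h_2 = -6abc + 4bc - 10c^{2}, LT = abc.

S(h_1,h_2): lcm = a^{2}bc. S = \tfrac{3}{20}ab^{2}c^{2} - \tfrac{3}{2}ab^{2}c - \tfrac{7}{12}abc - \tfrac{5}{3}ac^{2} - \tfrac{1}{10}b^{2}c^{2} + \tfrac{7}{4}b^{2}c + \tfrac{1}{4}bc^{3} - \tfrac{11}{2}bc.
  reduce S modulo (h_1, h_2):
  remainder -\tfrac{5}{3}ac^{2} + \tfrac{3}{4}b^{2}c + \tfrac{5}{2}bc^{2} - \tfrac{53}{9}bc + \tfrac{35}{36}c^{2} ≠ 0; add k_3 = -\tfrac{5}{3}ac^{2} + \tfrac{3}{4}b^{2}c + \tfrac{5}{2}bc^{2} - \tfrac{53}{9}bc + \tfrac{35}{36}c^{2} to the basis.

S(h_2,k_3): lcm = abc^{2}. S = \tfrac{9}{20}b^{3}c + \tfrac{3}{2}b^{2}c^{2} - \tfrac{53}{15}b^{2}c - \tfrac{1}{12}bc^{2} + \tfrac{5}{3}c^{3}.
  reduce S modulo (h_1, h_2, k_3):
  remainder \tfrac{9}{20}b^{3}c + \tfrac{3}{2}b^{2}c^{2} - \tfrac{53}{15}b^{2}c - \tfrac{1}{12}bc^{2} + \tfrac{5}{3}c^{3} ≠ 0; add k_4 = \tfrac{9}{20}b^{3}c + \tfrac{3}{2}b^{2}c^{2} - \tfrac{53}{15}b^{2}c - \tfrac{1}{12}bc^{2} + \tfrac{5}{3}c^{3} to the basis.

The other S-polynomials (S(h_1,k_3), S(h_1,k_4), S(h_2,k_4), S(k_3,k_4)) all reduce to 0 modulo the current basis, so we have a Gröbner basis.
Inter-reduce: drop elements whose leading term is divisible by another's, tail-reduce, and make monic.
Reduced Gröbner basis: {a^{2} - \tfrac{3}{2}ab - \tfrac{5}{4}a + \tfrac{7}{4}b - \tfrac{11}{2}, abc - \tfrac{2}{3}bc + \tfrac{5}{3}c^{2}, ac^{2} - \tfrac{9}{20}b^{2}c - \tfrac{3}{2}bc^{2} + \tfrac{53}{15}bc - \tfrac{7}{12}c^{2}, b^{3}c + \tfrac{10}{3}b^{2}c^{2} - \tfrac{212}{27}b^{2}c - \tfrac{5}{27}bc^{2} + \tfrac{100}{27}c^{3}}.

Same reduced basis, so the two generating sets span the same ideal.

Yes, the ideals are equal.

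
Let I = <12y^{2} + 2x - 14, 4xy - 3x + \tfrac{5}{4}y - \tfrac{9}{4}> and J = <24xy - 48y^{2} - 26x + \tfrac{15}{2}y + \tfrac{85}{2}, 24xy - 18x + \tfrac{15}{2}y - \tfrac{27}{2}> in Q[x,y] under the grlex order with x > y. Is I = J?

Yes, the ideals are equal.

Since reduced Gröbner bases are canonical representatives of ideals under a given ordering, it suffices to compute and compare them.
Buchberger on the first generating set:
f_1 = 12y^{2} + 2x - 14, LT = y^{2}.
f_2 = 4xy - 3x + \tfrac{5}{4}y - \tfrac{9}{4}, LT = xy.

S(f_1,f_2): lcm = xy^{2}. S = \tfrac{1}{6}x^{2} + \tfrac{3}{4}xy - \tfrac{5}{16}y^{2} - \tfrac{7}{6}x + \tfrac{9}{16}y.
  leading term x^{2}: no divisor's leading term divides it; move \tfrac{1}{6}x^{2} to the remainder.
  leading term xy: subtract (\tfrac{3}{16})·f_2 from \tfrac{3}{4}xy - \tfrac{5}{16}y^{2} - \tfrac{7}{6}x + \tfrac{9}{16}y → -\tfrac{5}{16}y^{2} - \tfrac{29}{48}x + \tfrac{21}{64}y + \tfrac{27}{64}
  leading term y^{2}: subtract (-\tfrac{5}{192})·f_1 from -\tfrac{5}{16}y^{2} - \tfrac{29}{48}x + \tfrac{21}{64}y + \tfrac{27}{64} → -\tfrac{53}{96}x + \tfrac{21}{64}y + \tfrac{11}{192}
  leading term x: no divisor's leading term divides it; move -\tfrac{53}{96}x to the remainder.
  leading term y: no divisor's leading term divides it; move \tfrac{21}{64}y to the remainder.
  leading term 1: no divisor's leading term divides it; move \tfrac{11}{192} to the remainder.
  remainder \tfrac{1}{6}x^{2} - \tfrac{53}{96}x + \tfrac{21}{64}y + \tfrac{11}{192} ≠ 0; add g_3 = \tfrac{1}{6}x^{2} - \tfrac{53}{96}x + \tfrac{21}{64}y + \tfrac{11}{192} to the basis.

The other S-polynomials (S(f_1,g_3), S(f_2,g_3)) all reduce to 0 modulo the current basis, so we have a Gröbner basis.
Inter-reduce: drop elements whose leading term is divisible by another's, tail-reduce, and make monic.
Reduced Gröbner basis: {x^{2} - \tfrac{53}{16}x + \tfrac{63}{32}y + \tfrac{11}{32}, xy - \tfrac{3}{4}x + \tfrac{5}{16}y - \tfrac{9}{16}, y^{2} + \tfrac{1}{6}x - \tfrac{7}{6}}.

Buchberger on the second generating set:
h_1 = 24xy - 48y^{2} - 26x + \tfrac{15}{2}y + \tfrac{85}{2}, LT = xy.
h_2 = 24xy - 18x + \tfrac{15}{2}y - \tfrac{27}{2}, LT = xy.

S(h_1,h_2): lcm = xy. S = -2y^{2} - \tfrac{1}{3}x + \tfrac{7}{3}.
  leading term y^{2}: no divisor's leading term divides it; move -2y^{2} to the remainder.
  leading term x: no divisor's leading term divides it; move -\tfrac{1}{3}x to the remainder.
  leading term 1: no divisor's leading term divides it; move \tfrac{7}{3} to the remainder.
  remainder -2y^{2} - \tfrac{1}{3}x + \tfrac{7}{3} ≠ 0; add k_3 = -2y^{2} - \tfrac{1}{3}x + \tfrac{7}{3} to the basis.

S(h_1,k_3): lcm = xy^{2}. S = -2y^{3} - \tfrac{1}{6}x^{2} - \tfrac{13}{12}xy + \tfrac{5}{16}y^{2} + \tfrac{7}{6}x + \tfrac{85}{48}y.
  leading term y^{3}: subtract (y)·k_3 from -2y^{3} - \tfrac{1}{6}x^{2} - \tfrac{13}{12}xy + \tfrac{5}{16}y^{2} + \tfrac{7}{6}x + \tfrac{85}{48}y → -\tfrac{1}{6}x^{2} - \tfrac{3}{4}xy + \tfrac{5}{16}y^{2} + \tfrac{7}{6}x - \tfrac{9}{16}y
  leading term x^{2}: no divisor's leading term divides it; move -\tfrac{1}{6}x^{2} to the remainder.
  leading term xy: subtract (-\tfrac{1}{32})·h_1 from -\tfrac{3}{4}xy + \tfrac{5}{16}y^{2} + \tfrac{7}{6}x - \tfrac{9}{16}y → -\tfrac{19}{16}y^{2} + \tfrac{17}{48}x - \tfrac{21}{64}y + \tfrac{85}{64}
  leading term y^{2}: subtract (\tfrac{19}{32})·k_3 from -\tfrac{19}{16}y^{2} + \tfrac{17}{48}x - \tfrac{21}{64}y + \tfrac{85}{64} → \tfrac{53}{96}x - \tfrac{21}{64}y - \tfrac{11}{192}
  leading term x: no divisor's leading term divides it; move \tfrac{53}{96}x to the remainder.
  leading term y: no divisor's leading term divides it; move -\tfrac{21}{64}y to the remainder.
  leading term 1: no divisor's leading term divides it; move -\tfrac{11}{192} to the remainder.
  remainder -\tfrac{1}{6}x^{2} + \tfrac{53}{96}x - \tfrac{21}{64}y - \tfrac{11}{192} ≠ 0; add k_4 = -\tfrac{1}{6}x^{2} + \tfrac{53}{96}x - \tfrac{21}{64}y - \tfrac{11}{192} to the basis.

The other S-polynomials (S(h_2,k_3), S(h_1,k_4), S(h_2,k_4), S(k_3,k_4)) all reduce to 0 modulo the current basis, so we have a Gröbner basis.
Inter-reduce: drop elements whose leading term is divisible by another's, tail-reduce, and make monic.
Reduced Gröbner basis: {x^{2} - \tfrac{53}{16}x + \tfrac{63}{32}y + \tfrac{11}{32}, xy - \tfrac{3}{4}x + \tfrac{5}{16}y - \tfrac{9}{16}, y^{2} + \tfrac{1}{6}x - \tfrac{7}{6}}.

Same reduced basis, so the two generating sets span the same ideal.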